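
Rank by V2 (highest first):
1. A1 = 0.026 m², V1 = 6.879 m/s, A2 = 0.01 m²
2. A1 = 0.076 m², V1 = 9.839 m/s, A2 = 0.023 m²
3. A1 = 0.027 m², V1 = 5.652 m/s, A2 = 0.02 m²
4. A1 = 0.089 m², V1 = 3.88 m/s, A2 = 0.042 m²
Case 1: V2 = 17.89 m/s
Case 2: V2 = 32.51 m/s
Case 3: V2 = 7.63 m/s
Case 4: V2 = 8.222 m/s
Ranking (highest first): 2, 1, 4, 3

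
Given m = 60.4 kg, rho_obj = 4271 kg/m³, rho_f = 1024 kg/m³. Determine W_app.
Formula: W_{app} = mg\left(1 - \frac{\rho_f}{\rho_{obj}}\right)
W_app = 60.4·9.81·(1 − 1024/4271) = 450.5 N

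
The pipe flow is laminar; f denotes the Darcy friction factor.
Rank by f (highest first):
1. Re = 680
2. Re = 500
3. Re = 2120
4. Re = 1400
Case 1: f = 0.09412
Case 2: f = 0.128
Case 3: f = 0.03019
Case 4: f = 0.04571
Ranking (highest first): 2, 1, 4, 3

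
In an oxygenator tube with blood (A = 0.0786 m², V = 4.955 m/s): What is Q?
Formula: Q = A V
Q = 0.0786·4.955·1000 = 389.5 L/s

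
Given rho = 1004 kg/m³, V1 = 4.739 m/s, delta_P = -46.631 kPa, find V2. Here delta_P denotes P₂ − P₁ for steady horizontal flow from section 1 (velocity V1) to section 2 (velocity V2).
Formula: \Delta P = \frac{1}{2} \rho (V_1^2 - V_2^2)
Substituting knowns: -46.631 = 0.5·1004·(4.739² − V2²)/1000
Solving for V2: V2 = √(4.739² − 2·(-46.631·1000)/1004) = 10.74 m/s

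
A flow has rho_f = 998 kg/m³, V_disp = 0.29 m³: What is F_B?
Formula: F_B = \rho_f g V_{disp}
F_B = 998·9.81·0.29 = 2839 N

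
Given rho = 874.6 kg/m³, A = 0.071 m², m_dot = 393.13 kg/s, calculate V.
Formula: \dot{m} = \rho A V
Substituting knowns: 393.13 = 874.6·0.071·V
Solving for V: V = 393.13/(874.6·0.071) = 6.331 m/s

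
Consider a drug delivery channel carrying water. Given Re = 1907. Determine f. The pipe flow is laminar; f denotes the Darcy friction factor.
Formula: f = \frac{64}{Re}
f = 64/1907 = 0.03356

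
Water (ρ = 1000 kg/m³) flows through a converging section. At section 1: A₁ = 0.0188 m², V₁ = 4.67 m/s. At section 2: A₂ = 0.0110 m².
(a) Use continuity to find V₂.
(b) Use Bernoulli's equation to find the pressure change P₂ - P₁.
(a) Continuity: A₁V₁=A₂V₂ -> V₂=A₁V₁/A₂=0.0188*4.67/0.0110=7.98 m/s
(b) Bernoulli: P₂-P₁=0.5*rho*(V₁^2-V₂^2)/1000=0.5*1000*(4.67^2-7.98^2)/1000=-20.94 kPa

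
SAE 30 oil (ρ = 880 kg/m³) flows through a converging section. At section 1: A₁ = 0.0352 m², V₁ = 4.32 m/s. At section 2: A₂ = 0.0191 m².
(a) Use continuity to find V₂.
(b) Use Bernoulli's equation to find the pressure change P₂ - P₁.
(a) Continuity: A₁V₁=A₂V₂ -> V₂=A₁V₁/A₂=0.0352*4.32/0.0191=7.96 m/s
(b) Bernoulli: P₂-P₁=0.5*rho*(V₁^2-V₂^2)/1000=0.5*880*(4.32^2-7.96^2)/1000=-19.67 kPa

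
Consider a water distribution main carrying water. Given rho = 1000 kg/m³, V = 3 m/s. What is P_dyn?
Formula: P_{dyn} = \frac{1}{2} \rho V^2
P_dyn = 0.5·1000·3²/1000 = 4.5 kPa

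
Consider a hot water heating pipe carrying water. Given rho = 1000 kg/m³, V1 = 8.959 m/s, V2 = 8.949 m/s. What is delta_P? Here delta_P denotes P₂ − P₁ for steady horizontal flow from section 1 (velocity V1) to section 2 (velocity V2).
Formula: \Delta P = \frac{1}{2} \rho (V_1^2 - V_2^2)
delta_P = 0.5·1000·(8.959² − 8.949²)/1000 = 0.08954 kPa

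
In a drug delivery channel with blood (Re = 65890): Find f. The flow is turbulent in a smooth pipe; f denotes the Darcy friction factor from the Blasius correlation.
Formula: f = \frac{0.316}{Re^{0.25}}
f = 0.316/65890^0.25 = 0.01972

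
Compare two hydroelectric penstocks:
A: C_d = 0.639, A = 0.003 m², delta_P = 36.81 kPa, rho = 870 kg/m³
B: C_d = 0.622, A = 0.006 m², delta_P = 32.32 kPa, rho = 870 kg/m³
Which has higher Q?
Q(A) = 17.63 L/s, Q(B) = 32.17 L/s. Answer: B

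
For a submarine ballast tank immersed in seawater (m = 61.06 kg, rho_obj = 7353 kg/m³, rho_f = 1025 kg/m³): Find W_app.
Formula: W_{app} = mg\left(1 - \frac{\rho_f}{\rho_{obj}}\right)
W_app = 61.06·9.81·(1 − 1025/7353) = 515.5 N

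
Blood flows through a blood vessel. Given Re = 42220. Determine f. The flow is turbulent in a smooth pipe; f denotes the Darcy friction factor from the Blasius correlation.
Formula: f = \frac{0.316}{Re^{0.25}}
f = 0.316/42220^0.25 = 0.02204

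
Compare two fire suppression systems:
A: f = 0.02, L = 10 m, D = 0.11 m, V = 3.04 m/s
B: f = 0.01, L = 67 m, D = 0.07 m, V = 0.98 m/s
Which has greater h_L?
h_L(A) = 0.8564 m, h_L(B) = 0.4685 m. Answer: A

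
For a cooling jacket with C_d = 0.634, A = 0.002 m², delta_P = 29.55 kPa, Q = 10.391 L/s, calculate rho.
Formula: Q = C_d A \sqrt{\frac{2 \Delta P}{\rho}}
Substituting knowns: 10.391 = 0.634·0.002·√(2·(29.55·1000)/rho)·1000
Solving for rho: rho = 2·(29.55·1000)/((10.391/1000)/(0.634·0.002))² = 880.1 kg/m³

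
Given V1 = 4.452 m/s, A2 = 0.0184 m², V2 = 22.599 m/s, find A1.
Formula: V_2 = \frac{A_1 V_1}{A_2}
Substituting knowns: 22.599 = A1·4.452/0.0184
Solving for A1: A1 = 22.599·0.0184/4.452 = 0.0934 m²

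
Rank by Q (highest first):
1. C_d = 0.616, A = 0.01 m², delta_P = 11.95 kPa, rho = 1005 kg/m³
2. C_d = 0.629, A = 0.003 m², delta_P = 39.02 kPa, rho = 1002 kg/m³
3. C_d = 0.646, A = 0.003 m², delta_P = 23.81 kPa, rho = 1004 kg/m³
Case 1: Q = 30.04 L/s
Case 2: Q = 16.65 L/s
Case 3: Q = 13.35 L/s
Ranking (highest first): 1, 2, 3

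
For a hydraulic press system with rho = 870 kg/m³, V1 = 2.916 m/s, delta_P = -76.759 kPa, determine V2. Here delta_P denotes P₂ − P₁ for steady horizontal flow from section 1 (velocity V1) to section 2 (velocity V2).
Formula: \Delta P = \frac{1}{2} \rho (V_1^2 - V_2^2)
Substituting knowns: -76.759 = 0.5·870·(2.916² − V2²)/1000
Solving for V2: V2 = √(2.916² − 2·(-76.759·1000)/870) = 13.6 m/s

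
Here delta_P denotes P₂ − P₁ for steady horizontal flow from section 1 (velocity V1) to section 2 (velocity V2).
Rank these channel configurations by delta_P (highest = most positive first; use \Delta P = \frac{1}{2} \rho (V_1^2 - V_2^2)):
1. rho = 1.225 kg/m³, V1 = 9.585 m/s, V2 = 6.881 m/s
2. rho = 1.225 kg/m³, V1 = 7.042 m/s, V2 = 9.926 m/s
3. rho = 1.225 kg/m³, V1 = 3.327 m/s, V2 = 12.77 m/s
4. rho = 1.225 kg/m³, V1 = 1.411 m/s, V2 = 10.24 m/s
Case 1: delta_P = 0.02727 kPa
Case 2: delta_P = -0.02997 kPa
Case 3: delta_P = -0.0931 kPa
Case 4: delta_P = -0.06301 kPa
Ranking (highest first): 1, 2, 4, 3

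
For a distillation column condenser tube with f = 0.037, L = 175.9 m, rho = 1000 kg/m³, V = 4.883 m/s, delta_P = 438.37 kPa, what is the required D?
Formula: \Delta P = f \frac{L}{D} \frac{\rho V^2}{2}
Substituting knowns: 438.37 = 0.037·(175.9/D)·0.5·1000·4.883²/1000
Solving for D: D = 0.037·175.9·0.5·1000·4.883²/(438.37·1000) = 0.177 m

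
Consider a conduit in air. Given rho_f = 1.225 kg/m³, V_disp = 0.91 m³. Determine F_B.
Formula: F_B = \rho_f g V_{disp}
F_B = 1.225·9.81·0.91 = 10.94 N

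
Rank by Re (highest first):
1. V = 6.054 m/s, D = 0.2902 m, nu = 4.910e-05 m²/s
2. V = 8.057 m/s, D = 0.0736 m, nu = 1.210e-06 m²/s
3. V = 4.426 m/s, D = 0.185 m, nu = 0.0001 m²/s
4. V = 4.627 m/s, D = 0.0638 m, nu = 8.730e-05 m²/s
Case 1: Re = 35781
Case 2: Re = 490079
Case 3: Re = 8188
Case 4: Re = 3381
Ranking (highest first): 2, 1, 3, 4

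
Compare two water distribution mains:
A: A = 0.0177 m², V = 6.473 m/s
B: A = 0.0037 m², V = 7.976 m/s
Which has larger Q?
Q(A) = 114.6 L/s, Q(B) = 29.51 L/s. Answer: A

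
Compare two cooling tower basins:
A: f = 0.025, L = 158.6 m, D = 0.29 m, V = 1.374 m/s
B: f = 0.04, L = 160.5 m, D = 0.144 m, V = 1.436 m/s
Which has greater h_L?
h_L(A) = 1.316 m, h_L(B) = 4.686 m. Answer: B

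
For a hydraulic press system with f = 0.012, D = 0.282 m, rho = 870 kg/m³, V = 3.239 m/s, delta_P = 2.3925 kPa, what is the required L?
Formula: \Delta P = f \frac{L}{D} \frac{\rho V^2}{2}
Substituting knowns: 2.3925 = 0.012·(L/0.282)·0.5·870·3.239²/1000
Solving for L: L = (2.3925·1000)·0.282/(0.012·0.5·870·3.239²) = 12.32 m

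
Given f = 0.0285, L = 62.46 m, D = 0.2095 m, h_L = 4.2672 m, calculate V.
Formula: h_L = f \frac{L}{D} \frac{V^2}{2g}
Substituting knowns: 4.2672 = 0.0285·(62.46/0.2095)·V²/(2·9.81)
Solving for V: V = √(4.2672·2·9.81/(0.0285·(62.46/0.2095))) = 3.139 m/s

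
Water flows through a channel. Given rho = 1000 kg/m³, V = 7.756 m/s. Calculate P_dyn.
Formula: P_{dyn} = \frac{1}{2} \rho V^2
P_dyn = 0.5·1000·7.756²/1000 = 30.08 kPa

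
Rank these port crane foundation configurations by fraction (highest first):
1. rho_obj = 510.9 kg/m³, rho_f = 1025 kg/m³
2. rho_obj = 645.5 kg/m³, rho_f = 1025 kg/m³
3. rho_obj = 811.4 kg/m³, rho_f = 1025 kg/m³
Case 1: fraction = 0.4984
Case 2: fraction = 0.6298
Case 3: fraction = 0.7916
Ranking (highest first): 3, 2, 1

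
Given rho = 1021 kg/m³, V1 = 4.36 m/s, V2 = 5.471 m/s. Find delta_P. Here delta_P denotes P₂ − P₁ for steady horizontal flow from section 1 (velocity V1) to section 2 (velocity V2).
Formula: \Delta P = \frac{1}{2} \rho (V_1^2 - V_2^2)
delta_P = 0.5·1021·(4.36² − 5.471²)/1000 = -5.576 kPa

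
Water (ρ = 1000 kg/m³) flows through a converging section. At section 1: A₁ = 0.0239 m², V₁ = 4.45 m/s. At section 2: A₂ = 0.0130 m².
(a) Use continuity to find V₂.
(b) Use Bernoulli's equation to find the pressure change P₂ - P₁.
(a) Continuity: A₁V₁=A₂V₂ -> V₂=A₁V₁/A₂=0.0239*4.45/0.0130=8.18 m/s
(b) Bernoulli: P₂-P₁=0.5*rho*(V₁^2-V₂^2)/1000=0.5*1000*(4.45^2-8.18^2)/1000=-23.55 kPa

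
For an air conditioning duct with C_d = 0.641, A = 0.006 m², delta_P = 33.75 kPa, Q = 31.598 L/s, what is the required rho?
Formula: Q = C_d A \sqrt{\frac{2 \Delta P}{\rho}}
Substituting knowns: 31.598 = 0.641·0.006·√(2·(33.75·1000)/rho)·1000
Solving for rho: rho = 2·(33.75·1000)/((31.598/1000)/(0.641·0.006))² = 1000 kg/m³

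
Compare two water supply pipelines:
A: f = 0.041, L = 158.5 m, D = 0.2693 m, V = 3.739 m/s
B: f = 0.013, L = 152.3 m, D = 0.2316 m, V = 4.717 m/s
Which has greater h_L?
h_L(A) = 17.19 m, h_L(B) = 9.695 m. Answer: A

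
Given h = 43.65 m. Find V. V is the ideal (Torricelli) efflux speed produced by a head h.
Formula: V = \sqrt{2 g h}
V = √(2·9.81·43.65) = 29.26 m/s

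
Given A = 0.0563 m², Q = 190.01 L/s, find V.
Formula: Q = A V
Substituting knowns: 190.01 = 0.0563·V·1000
Solving for V: V = (190.01/1000)/0.0563 = 3.375 m/s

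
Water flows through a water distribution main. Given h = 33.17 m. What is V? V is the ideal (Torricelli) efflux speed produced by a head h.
Formula: V = \sqrt{2 g h}
V = √(2·9.81·33.17) = 25.51 m/s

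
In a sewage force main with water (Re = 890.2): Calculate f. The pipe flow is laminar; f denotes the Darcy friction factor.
Formula: f = \frac{64}{Re}
f = 64/890.2 = 0.07189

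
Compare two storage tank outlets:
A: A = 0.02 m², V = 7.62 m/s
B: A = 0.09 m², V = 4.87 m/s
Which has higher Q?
Q(A) = 152.4 L/s, Q(B) = 438.3 L/s. Answer: B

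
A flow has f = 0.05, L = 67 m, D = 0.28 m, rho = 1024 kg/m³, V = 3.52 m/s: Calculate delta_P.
Formula: \Delta P = f \frac{L}{D} \frac{\rho V^2}{2}
delta_P = 0.05·(67/0.28)·0.5·1024·3.52²/1000 = 75.9 kPa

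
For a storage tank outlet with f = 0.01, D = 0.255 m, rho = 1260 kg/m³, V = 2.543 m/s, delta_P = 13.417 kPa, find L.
Formula: \Delta P = f \frac{L}{D} \frac{\rho V^2}{2}
Substituting knowns: 13.417 = 0.01·(L/0.255)·0.5·1260·2.543²/1000
Solving for L: L = (13.417·1000)·0.255/(0.01·0.5·1260·2.543²) = 83.98 m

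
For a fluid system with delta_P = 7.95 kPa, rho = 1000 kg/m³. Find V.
Formula: V = \sqrt{\frac{2 \Delta P}{\rho}}
V = √(2·(7.95·1000)/1000) = 3.987 m/s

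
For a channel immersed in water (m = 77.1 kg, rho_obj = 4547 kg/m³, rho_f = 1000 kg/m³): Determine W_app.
Formula: W_{app} = mg\left(1 - \frac{\rho_f}{\rho_{obj}}\right)
W_app = 77.1·9.81·(1 − 1000/4547) = 590 N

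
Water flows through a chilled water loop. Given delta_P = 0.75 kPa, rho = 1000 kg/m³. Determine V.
Formula: V = \sqrt{\frac{2 \Delta P}{\rho}}
V = √(2·(0.75·1000)/1000) = 1.225 m/s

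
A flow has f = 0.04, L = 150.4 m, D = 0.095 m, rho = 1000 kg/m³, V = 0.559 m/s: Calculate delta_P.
Formula: \Delta P = f \frac{L}{D} \frac{\rho V^2}{2}
delta_P = 0.04·(150.4/0.095)·0.5·1000·0.559²/1000 = 9.894 kPa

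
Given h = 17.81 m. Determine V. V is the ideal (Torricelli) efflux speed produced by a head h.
Formula: V = \sqrt{2 g h}
V = √(2·9.81·17.81) = 18.69 m/s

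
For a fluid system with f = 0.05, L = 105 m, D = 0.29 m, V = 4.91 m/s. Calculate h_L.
Formula: h_L = f \frac{L}{D} \frac{V^2}{2g}
h_L = 0.05·(105/0.29)·4.91²/(2·9.81) = 22.24 m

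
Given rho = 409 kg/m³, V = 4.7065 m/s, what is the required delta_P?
Formula: V = \sqrt{\frac{2 \Delta P}{\rho}}
Substituting knowns: 4.7065 = √(2·(delta_P·1000)/409)
Solving for delta_P: delta_P = 4.7065²·409/2/1000 = 4.53 kPa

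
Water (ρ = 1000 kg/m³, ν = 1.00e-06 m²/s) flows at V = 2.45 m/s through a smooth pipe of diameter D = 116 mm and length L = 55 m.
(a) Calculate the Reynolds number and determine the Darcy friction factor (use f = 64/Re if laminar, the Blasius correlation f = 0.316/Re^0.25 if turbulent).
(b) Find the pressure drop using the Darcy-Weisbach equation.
(a) Re = V·D/ν = 2.45·0.116/1.00e-06 = 284200 → turbulent (Re > 4000); f = 0.316/Re^0.25 = 0.316/284200^0.25 = 0.013686 (Blasius is strictly valid for Re ≲ 1e5; used here as the smooth-pipe estimate the problem specifies)
(b) Darcy-Weisbach: ΔP = f·(L/D)·½ρV²/1000 = 0.013686·(55/0.116)·½·1000·2.45²/1000 = 19.48 kPa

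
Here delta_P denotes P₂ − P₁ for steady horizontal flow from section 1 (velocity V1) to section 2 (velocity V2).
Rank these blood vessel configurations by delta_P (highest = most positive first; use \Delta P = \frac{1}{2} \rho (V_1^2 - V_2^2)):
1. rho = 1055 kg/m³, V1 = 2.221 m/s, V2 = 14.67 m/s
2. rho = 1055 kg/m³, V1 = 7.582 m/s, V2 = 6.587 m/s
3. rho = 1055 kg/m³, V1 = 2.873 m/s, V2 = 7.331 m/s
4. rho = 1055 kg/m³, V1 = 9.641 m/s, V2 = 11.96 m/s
Case 1: delta_P = -110.9 kPa
Case 2: delta_P = 7.437 kPa
Case 3: delta_P = -24 kPa
Case 4: delta_P = -26.42 kPa
Ranking (highest first): 2, 3, 4, 1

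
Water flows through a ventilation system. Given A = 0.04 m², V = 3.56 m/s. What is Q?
Formula: Q = A V
Q = 0.04·3.56·1000 = 142.4 L/s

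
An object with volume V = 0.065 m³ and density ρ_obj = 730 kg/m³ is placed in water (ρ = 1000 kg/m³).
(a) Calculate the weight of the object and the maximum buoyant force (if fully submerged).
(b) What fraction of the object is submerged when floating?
(a) W=rho_obj*g*V=730*9.81*0.065=465.5 N; F_B(max)=rho*g*V=1000*9.81*0.065=637.6 N
(b) Floating fraction=rho_obj/rho=730/1000=0.730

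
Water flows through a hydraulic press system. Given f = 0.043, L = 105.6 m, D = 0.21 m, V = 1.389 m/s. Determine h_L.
Formula: h_L = f \frac{L}{D} \frac{V^2}{2g}
h_L = 0.043·(105.6/0.21)·1.389²/(2·9.81) = 2.126 m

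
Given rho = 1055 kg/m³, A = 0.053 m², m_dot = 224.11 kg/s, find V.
Formula: \dot{m} = \rho A V
Substituting knowns: 224.11 = 1055·0.053·V
Solving for V: V = 224.11/(1055·0.053) = 4.008 m/s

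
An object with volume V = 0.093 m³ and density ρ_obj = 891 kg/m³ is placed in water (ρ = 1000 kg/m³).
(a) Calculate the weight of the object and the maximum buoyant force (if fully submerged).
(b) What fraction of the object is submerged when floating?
(a) W=rho_obj*g*V=891*9.81*0.093=812.9 N; F_B(max)=rho*g*V=1000*9.81*0.093=912.3 N
(b) Floating fraction=rho_obj/rho=891/1000=0.891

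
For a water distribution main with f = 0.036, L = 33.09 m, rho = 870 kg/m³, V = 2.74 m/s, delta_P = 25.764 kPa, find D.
Formula: \Delta P = f \frac{L}{D} \frac{\rho V^2}{2}
Substituting knowns: 25.764 = 0.036·(33.09/D)·0.5·870·2.74²/1000
Solving for D: D = 0.036·33.09·0.5·870·2.74²/(25.764·1000) = 0.151 m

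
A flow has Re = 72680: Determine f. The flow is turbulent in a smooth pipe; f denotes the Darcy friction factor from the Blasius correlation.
Formula: f = \frac{0.316}{Re^{0.25}}
f = 0.316/72680^0.25 = 0.01925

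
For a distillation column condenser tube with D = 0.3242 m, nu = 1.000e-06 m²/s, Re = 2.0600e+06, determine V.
Formula: Re = \frac{V D}{\nu}
Substituting knowns: 2.0600e+06 = V·0.3242/1.000e-06
Solving for V: V = 2.0600e+06·1.000e-06/0.3242 = 6.354 m/s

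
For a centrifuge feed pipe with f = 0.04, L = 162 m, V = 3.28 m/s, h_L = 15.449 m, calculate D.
Formula: h_L = f \frac{L}{D} \frac{V^2}{2g}
Substituting knowns: 15.449 = 0.04·(162/D)·3.28²/(2·9.81)
Solving for D: D = 0.04·162·3.28²/(2·9.81·15.449) = 0.23 m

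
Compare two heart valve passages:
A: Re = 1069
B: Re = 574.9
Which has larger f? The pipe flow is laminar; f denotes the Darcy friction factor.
f(A) = 0.05987, f(B) = 0.1113. Answer: B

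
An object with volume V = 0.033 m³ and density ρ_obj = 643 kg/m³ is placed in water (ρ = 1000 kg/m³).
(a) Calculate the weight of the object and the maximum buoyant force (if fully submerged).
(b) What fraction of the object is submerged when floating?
(a) W=rho_obj*g*V=643*9.81*0.033=208.2 N; F_B(max)=rho*g*V=1000*9.81*0.033=323.7 N
(b) Floating fraction=rho_obj/rho=643/1000=0.643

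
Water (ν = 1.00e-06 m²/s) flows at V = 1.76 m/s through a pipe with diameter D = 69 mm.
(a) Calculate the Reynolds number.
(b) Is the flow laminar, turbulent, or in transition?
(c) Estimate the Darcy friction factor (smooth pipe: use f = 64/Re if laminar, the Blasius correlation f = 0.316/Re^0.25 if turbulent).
(a) Re = V·D/ν = 1.76·0.069/1.00e-06 = 121440
(b) Flow regime: turbulent (Re > 4000)
(c) Friction factor: f = 0.316/Re^0.25 = 0.316/121440^0.25 = 0.01693 (Blasius is strictly valid for Re ≲ 1e5; used here as the smooth-pipe estimate the problem specifies)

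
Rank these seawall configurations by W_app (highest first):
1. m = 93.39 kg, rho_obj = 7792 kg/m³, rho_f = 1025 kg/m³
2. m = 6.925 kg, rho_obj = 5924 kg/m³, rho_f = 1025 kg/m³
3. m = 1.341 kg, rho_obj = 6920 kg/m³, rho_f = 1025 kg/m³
Case 1: W_app = 795.6 N
Case 2: W_app = 56.18 N
Case 3: W_app = 11.21 N
Ranking (highest first): 1, 2, 3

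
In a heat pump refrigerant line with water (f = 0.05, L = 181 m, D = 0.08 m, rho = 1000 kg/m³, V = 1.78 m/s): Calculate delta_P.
Formula: \Delta P = f \frac{L}{D} \frac{\rho V^2}{2}
delta_P = 0.05·(181/0.08)·0.5·1000·1.78²/1000 = 179.2 kPa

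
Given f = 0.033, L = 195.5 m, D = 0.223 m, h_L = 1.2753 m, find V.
Formula: h_L = f \frac{L}{D} \frac{V^2}{2g}
Substituting knowns: 1.2753 = 0.033·(195.5/0.223)·V²/(2·9.81)
Solving for V: V = √(1.2753·2·9.81/(0.033·(195.5/0.223))) = 0.93 m/s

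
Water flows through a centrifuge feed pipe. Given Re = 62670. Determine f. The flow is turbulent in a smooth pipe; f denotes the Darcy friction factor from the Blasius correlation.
Formula: f = \frac{0.316}{Re^{0.25}}
f = 0.316/62670^0.25 = 0.01997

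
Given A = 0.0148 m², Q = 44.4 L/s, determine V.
Formula: Q = A V
Substituting knowns: 44.4 = 0.0148·V·1000
Solving for V: V = (44.4/1000)/0.0148 = 3 m/s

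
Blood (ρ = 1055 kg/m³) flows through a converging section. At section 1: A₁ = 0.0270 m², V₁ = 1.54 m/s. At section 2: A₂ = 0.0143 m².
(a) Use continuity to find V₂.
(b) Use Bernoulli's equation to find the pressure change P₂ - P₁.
(a) Continuity: A₁V₁=A₂V₂ -> V₂=A₁V₁/A₂=0.0270*1.54/0.0143=2.91 m/s
(b) Bernoulli: P₂-P₁=0.5*rho*(V₁^2-V₂^2)/1000=0.5*1055*(1.54^2-2.91^2)/1000=-3.216 kPa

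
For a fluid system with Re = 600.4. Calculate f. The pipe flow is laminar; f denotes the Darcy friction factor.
Formula: f = \frac{64}{Re}
f = 64/600.4 = 0.1066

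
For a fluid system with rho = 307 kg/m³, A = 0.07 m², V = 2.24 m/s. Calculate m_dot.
Formula: \dot{m} = \rho A V
m_dot = 307·0.07·2.24 = 48.14 kg/s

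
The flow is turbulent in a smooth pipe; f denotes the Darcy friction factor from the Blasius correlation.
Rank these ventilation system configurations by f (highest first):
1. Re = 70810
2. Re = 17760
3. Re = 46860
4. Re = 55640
Case 1: f = 0.01937
Case 2: f = 0.02737
Case 3: f = 0.02148
Case 4: f = 0.02058
Ranking (highest first): 2, 3, 4, 1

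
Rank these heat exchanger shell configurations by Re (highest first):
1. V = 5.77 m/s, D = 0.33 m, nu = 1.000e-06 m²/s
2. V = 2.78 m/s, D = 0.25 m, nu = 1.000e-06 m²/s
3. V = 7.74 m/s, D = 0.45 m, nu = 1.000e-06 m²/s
Case 1: Re = 1.904e+06
Case 2: Re = 695000
Case 3: Re = 3.483e+06
Ranking (highest first): 3, 1, 2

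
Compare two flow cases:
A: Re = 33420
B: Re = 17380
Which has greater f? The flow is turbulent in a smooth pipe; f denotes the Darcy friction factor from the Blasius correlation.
f(A) = 0.02337, f(B) = 0.02752. Answer: B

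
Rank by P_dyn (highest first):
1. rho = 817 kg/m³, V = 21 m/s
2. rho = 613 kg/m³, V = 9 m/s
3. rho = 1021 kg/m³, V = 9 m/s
Case 1: P_dyn = 180.1 kPa
Case 2: P_dyn = 24.83 kPa
Case 3: P_dyn = 41.35 kPa
Ranking (highest first): 1, 3, 2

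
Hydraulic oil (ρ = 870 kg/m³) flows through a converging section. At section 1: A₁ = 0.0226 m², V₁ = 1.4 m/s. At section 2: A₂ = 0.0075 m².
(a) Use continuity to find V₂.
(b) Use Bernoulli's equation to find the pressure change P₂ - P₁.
(a) Continuity: A₁V₁=A₂V₂ -> V₂=A₁V₁/A₂=0.0226*1.4/0.0075=4.22 m/s
(b) Bernoulli: P₂-P₁=0.5*rho*(V₁^2-V₂^2)/1000=0.5*870*(1.4^2-4.22^2)/1000=-6.894 kPa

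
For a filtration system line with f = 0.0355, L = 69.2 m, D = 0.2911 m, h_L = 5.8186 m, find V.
Formula: h_L = f \frac{L}{D} \frac{V^2}{2g}
Substituting knowns: 5.8186 = 0.0355·(69.2/0.2911)·V²/(2·9.81)
Solving for V: V = √(5.8186·2·9.81/(0.0355·(69.2/0.2911))) = 3.678 m/s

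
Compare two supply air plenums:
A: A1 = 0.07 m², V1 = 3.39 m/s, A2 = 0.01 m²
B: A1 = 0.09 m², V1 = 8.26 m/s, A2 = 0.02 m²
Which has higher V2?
V2(A) = 23.73 m/s, V2(B) = 37.17 m/s. Answer: B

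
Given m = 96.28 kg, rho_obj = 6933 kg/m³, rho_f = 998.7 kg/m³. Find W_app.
Formula: W_{app} = mg\left(1 - \frac{\rho_f}{\rho_{obj}}\right)
W_app = 96.28·9.81·(1 − 998.7/6933) = 808.5 N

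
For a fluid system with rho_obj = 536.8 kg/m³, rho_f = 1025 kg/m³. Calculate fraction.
Formula: f_{sub} = \frac{\rho_{obj}}{\rho_f}
fraction = 536.8/1025 = 0.5237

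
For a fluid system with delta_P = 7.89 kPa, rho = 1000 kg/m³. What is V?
Formula: V = \sqrt{\frac{2 \Delta P}{\rho}}
V = √(2·(7.89·1000)/1000) = 3.972 m/s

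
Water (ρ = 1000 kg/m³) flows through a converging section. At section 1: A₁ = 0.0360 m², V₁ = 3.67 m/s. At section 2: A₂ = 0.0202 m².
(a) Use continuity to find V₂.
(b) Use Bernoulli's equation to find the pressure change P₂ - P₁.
(a) Continuity: A₁V₁=A₂V₂ -> V₂=A₁V₁/A₂=0.0360*3.67/0.0202=6.54 m/s
(b) Bernoulli: P₂-P₁=0.5*rho*(V₁^2-V₂^2)/1000=0.5*1000*(3.67^2-6.54^2)/1000=-14.65 kPa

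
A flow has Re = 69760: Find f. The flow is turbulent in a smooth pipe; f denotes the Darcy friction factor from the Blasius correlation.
Formula: f = \frac{0.316}{Re^{0.25}}
f = 0.316/69760^0.25 = 0.01944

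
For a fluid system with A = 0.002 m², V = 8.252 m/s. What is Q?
Formula: Q = A V
Q = 0.002·8.252·1000 = 16.5 L/s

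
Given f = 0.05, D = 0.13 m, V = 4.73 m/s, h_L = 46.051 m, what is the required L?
Formula: h_L = f \frac{L}{D} \frac{V^2}{2g}
Substituting knowns: 46.051 = 0.05·(L/0.13)·4.73²/(2·9.81)
Solving for L: L = 46.051·2·9.81·0.13/(0.05·4.73²) = 105 m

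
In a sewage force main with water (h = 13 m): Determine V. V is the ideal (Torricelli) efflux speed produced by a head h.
Formula: V = \sqrt{2 g h}
V = √(2·9.81·13) = 15.97 m/s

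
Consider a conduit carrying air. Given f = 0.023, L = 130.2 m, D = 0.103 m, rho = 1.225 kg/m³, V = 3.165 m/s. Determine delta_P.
Formula: \Delta P = f \frac{L}{D} \frac{\rho V^2}{2}
delta_P = 0.023·(130.2/0.103)·0.5·1.225·3.165²/1000 = 0.1784 kPa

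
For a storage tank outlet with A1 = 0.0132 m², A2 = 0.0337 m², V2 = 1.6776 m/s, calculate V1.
Formula: V_2 = \frac{A_1 V_1}{A_2}
Substituting knowns: 1.6776 = 0.0132·V1/0.0337
Solving for V1: V1 = 1.6776·0.0337/0.0132 = 4.283 m/s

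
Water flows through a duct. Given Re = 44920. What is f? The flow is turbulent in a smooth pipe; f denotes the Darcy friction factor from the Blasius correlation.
Formula: f = \frac{0.316}{Re^{0.25}}
f = 0.316/44920^0.25 = 0.02171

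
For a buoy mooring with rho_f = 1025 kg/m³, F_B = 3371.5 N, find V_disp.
Formula: F_B = \rho_f g V_{disp}
Substituting knowns: 3371.5 = 1025·9.81·V_disp
Solving for V_disp: V_disp = 3371.5/(1025·9.81) = 0.3353 m³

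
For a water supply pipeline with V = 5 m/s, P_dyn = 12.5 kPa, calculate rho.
Formula: P_{dyn} = \frac{1}{2} \rho V^2
Substituting knowns: 12.5 = 0.5·rho·5²/1000
Solving for rho: rho = 2·(12.5·1000)/5² = 1000 kg/m³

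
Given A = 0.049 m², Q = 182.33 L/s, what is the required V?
Formula: Q = A V
Substituting knowns: 182.33 = 0.049·V·1000
Solving for V: V = (182.33/1000)/0.049 = 3.721 m/s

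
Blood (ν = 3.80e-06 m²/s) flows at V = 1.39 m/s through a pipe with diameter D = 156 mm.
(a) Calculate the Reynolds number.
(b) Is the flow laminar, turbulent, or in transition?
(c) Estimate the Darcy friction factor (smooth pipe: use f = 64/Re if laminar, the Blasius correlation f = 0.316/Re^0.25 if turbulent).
(a) Re = V·D/ν = 1.39·0.156/3.80e-06 = 57063
(b) Flow regime: turbulent (Re > 4000)
(c) Friction factor: f = 0.316/Re^0.25 = 0.316/57063^0.25 = 0.02045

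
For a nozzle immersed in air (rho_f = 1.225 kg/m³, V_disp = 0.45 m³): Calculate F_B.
Formula: F_B = \rho_f g V_{disp}
F_B = 1.225·9.81·0.45 = 5.408 N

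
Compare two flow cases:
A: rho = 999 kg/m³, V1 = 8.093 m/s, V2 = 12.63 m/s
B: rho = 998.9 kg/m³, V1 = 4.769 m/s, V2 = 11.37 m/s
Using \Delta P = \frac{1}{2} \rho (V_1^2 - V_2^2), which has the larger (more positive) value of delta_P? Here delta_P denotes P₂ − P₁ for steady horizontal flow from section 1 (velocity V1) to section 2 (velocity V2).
delta_P(A) = -46.96 kPa, delta_P(B) = -53.21 kPa. Answer: A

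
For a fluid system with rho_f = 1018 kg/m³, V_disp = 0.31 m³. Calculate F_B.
Formula: F_B = \rho_f g V_{disp}
F_B = 1018·9.81·0.31 = 3096 N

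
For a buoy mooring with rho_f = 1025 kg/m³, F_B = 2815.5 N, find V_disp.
Formula: F_B = \rho_f g V_{disp}
Substituting knowns: 2815.5 = 1025·9.81·V_disp
Solving for V_disp: V_disp = 2815.5/(1025·9.81) = 0.28 m³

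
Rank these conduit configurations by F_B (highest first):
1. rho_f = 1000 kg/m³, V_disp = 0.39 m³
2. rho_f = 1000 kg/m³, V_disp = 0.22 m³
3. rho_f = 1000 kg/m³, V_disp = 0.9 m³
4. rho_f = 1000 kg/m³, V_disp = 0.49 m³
Case 1: F_B = 3826 N
Case 2: F_B = 2158 N
Case 3: F_B = 8829 N
Case 4: F_B = 4807 N
Ranking (highest first): 3, 4, 1, 2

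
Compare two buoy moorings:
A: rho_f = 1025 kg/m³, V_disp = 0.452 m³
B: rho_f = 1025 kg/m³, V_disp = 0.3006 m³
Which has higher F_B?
F_B(A) = 4545 N, F_B(B) = 3023 N. Answer: A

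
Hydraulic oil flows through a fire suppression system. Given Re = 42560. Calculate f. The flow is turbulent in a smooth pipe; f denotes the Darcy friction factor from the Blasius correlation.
Formula: f = \frac{0.316}{Re^{0.25}}
f = 0.316/42560^0.25 = 0.022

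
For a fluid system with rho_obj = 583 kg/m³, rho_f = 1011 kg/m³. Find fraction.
Formula: f_{sub} = \frac{\rho_{obj}}{\rho_f}
fraction = 583/1011 = 0.5767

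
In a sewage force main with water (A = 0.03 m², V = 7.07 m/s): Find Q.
Formula: Q = A V
Q = 0.03·7.07·1000 = 212.1 L/s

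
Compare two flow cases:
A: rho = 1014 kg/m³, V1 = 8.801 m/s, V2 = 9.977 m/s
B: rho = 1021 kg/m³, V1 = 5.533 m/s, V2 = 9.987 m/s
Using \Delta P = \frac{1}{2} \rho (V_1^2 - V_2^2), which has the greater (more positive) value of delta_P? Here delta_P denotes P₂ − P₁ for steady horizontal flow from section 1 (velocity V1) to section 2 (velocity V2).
delta_P(A) = -11.2 kPa, delta_P(B) = -35.29 kPa. Answer: A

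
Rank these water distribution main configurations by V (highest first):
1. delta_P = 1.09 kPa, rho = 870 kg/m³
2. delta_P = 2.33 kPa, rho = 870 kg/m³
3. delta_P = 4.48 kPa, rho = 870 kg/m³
Case 1: V = 1.583 m/s
Case 2: V = 2.314 m/s
Case 3: V = 3.209 m/s
Ranking (highest first): 3, 2, 1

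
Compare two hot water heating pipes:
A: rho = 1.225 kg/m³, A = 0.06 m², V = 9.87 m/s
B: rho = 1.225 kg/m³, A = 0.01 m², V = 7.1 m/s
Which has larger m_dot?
m_dot(A) = 0.7254 kg/s, m_dot(B) = 0.08697 kg/s. Answer: A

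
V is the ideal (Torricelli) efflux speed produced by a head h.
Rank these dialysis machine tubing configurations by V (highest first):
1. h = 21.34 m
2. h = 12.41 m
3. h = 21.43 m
Case 1: V = 20.46 m/s
Case 2: V = 15.6 m/s
Case 3: V = 20.51 m/s
Ranking (highest first): 3, 1, 2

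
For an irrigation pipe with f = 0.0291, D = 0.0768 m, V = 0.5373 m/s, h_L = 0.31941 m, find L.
Formula: h_L = f \frac{L}{D} \frac{V^2}{2g}
Substituting knowns: 0.31941 = 0.0291·(L/0.0768)·0.5373²/(2·9.81)
Solving for L: L = 0.31941·2·9.81·0.0768/(0.0291·0.5373²) = 57.29 m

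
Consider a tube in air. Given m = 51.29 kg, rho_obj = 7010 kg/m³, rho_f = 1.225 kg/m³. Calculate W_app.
Formula: W_{app} = mg\left(1 - \frac{\rho_f}{\rho_{obj}}\right)
W_app = 51.29·9.81·(1 − 1.225/7010) = 503.1 N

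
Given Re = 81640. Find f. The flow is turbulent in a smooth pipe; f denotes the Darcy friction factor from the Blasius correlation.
Formula: f = \frac{0.316}{Re^{0.25}}
f = 0.316/81640^0.25 = 0.01869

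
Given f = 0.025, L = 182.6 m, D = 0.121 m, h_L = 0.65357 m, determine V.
Formula: h_L = f \frac{L}{D} \frac{V^2}{2g}
Substituting knowns: 0.65357 = 0.025·(182.6/0.121)·V²/(2·9.81)
Solving for V: V = √(0.65357·2·9.81/(0.025·(182.6/0.121))) = 0.583 m/s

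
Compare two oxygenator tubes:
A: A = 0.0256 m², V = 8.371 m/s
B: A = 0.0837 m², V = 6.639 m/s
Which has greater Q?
Q(A) = 214.3 L/s, Q(B) = 555.7 L/s. Answer: B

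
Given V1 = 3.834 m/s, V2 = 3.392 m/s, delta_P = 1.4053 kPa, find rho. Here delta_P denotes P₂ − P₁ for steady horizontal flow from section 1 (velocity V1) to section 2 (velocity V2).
Formula: \Delta P = \frac{1}{2} \rho (V_1^2 - V_2^2)
Substituting knowns: 1.4053 = 0.5·rho·(3.834² − 3.392²)/1000
Solving for rho: rho = 2·(1.4053·1000)/(3.834² − 3.392²) = 880 kg/m³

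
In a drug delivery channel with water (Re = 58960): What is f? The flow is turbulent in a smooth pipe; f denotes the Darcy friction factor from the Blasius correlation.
Formula: f = \frac{0.316}{Re^{0.25}}
f = 0.316/58960^0.25 = 0.02028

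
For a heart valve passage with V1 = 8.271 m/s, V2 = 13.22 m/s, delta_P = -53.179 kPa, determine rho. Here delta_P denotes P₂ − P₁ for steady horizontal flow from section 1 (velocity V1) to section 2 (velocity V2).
Formula: \Delta P = \frac{1}{2} \rho (V_1^2 - V_2^2)
Substituting knowns: -53.179 = 0.5·rho·(8.271² − 13.22²)/1000
Solving for rho: rho = 2·(-53.179·1000)/(8.271² − 13.22²) = 1000 kg/m³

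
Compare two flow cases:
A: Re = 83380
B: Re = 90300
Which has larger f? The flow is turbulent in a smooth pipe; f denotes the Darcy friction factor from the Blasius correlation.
f(A) = 0.0186, f(B) = 0.01823. Answer: A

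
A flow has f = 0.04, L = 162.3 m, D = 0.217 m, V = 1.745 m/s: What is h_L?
Formula: h_L = f \frac{L}{D} \frac{V^2}{2g}
h_L = 0.04·(162.3/0.217)·1.745²/(2·9.81) = 4.643 m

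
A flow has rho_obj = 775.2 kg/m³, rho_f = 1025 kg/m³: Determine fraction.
Formula: f_{sub} = \frac{\rho_{obj}}{\rho_f}
fraction = 775.2/1025 = 0.7563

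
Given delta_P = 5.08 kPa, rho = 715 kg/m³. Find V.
Formula: V = \sqrt{\frac{2 \Delta P}{\rho}}
V = √(2·(5.08·1000)/715) = 3.77 m/s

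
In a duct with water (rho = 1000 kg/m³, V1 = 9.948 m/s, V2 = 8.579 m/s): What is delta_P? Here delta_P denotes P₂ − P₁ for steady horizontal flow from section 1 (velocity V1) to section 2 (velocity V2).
Formula: \Delta P = \frac{1}{2} \rho (V_1^2 - V_2^2)
delta_P = 0.5·1000·(9.948² − 8.579²)/1000 = 12.68 kPa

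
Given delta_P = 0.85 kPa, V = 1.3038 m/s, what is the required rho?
Formula: V = \sqrt{\frac{2 \Delta P}{\rho}}
Substituting knowns: 1.3038 = √(2·(0.85·1000)/rho)
Solving for rho: rho = 2·(0.85·1000)/1.3038² = 1000 kg/m³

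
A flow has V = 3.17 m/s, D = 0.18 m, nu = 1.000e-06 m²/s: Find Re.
Formula: Re = \frac{V D}{\nu}
Re = 3.17·0.18/1.000e-06 = 570600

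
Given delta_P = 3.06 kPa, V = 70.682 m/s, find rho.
Formula: V = \sqrt{\frac{2 \Delta P}{\rho}}
Substituting knowns: 70.682 = √(2·(3.06·1000)/rho)
Solving for rho: rho = 2·(3.06·1000)/70.682² = 1.225 kg/m³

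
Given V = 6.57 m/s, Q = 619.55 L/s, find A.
Formula: Q = A V
Substituting knowns: 619.55 = A·6.57·1000
Solving for A: A = (619.55/1000)/6.57 = 0.0943 m²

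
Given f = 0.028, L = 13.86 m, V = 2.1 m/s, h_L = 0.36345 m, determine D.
Formula: h_L = f \frac{L}{D} \frac{V^2}{2g}
Substituting knowns: 0.36345 = 0.028·(13.86/D)·2.1²/(2·9.81)
Solving for D: D = 0.028·13.86·2.1²/(2·9.81·0.36345) = 0.24 m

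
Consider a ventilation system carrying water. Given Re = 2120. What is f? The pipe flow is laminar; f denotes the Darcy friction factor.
Formula: f = \frac{64}{Re}
f = 64/2120 = 0.03019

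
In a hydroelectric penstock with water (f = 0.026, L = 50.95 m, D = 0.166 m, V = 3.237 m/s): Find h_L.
Formula: h_L = f \frac{L}{D} \frac{V^2}{2g}
h_L = 0.026·(50.95/0.166)·3.237²/(2·9.81) = 4.262 m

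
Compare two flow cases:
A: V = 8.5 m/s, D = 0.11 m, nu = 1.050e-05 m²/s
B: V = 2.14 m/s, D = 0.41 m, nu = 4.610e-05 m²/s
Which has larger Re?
Re(A) = 89048, Re(B) = 19033. Answer: A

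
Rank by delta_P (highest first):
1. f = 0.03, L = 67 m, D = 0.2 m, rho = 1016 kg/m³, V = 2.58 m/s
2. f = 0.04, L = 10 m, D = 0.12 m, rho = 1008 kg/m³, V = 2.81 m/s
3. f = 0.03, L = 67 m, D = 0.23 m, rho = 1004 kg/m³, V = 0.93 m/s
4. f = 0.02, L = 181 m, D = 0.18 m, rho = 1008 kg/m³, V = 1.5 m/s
Case 1: delta_P = 33.98 kPa
Case 2: delta_P = 13.27 kPa
Case 3: delta_P = 3.794 kPa
Case 4: delta_P = 22.81 kPa
Ranking (highest first): 1, 4, 2, 3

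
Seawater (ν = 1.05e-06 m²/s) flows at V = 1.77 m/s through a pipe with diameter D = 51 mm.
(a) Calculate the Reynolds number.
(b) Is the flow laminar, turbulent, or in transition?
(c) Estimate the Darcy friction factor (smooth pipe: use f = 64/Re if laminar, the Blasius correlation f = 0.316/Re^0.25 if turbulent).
(a) Re = V·D/ν = 1.77·0.051/1.05e-06 = 85971
(b) Flow regime: turbulent (Re > 4000)
(c) Friction factor: f = 0.316/Re^0.25 = 0.316/85971^0.25 = 0.01845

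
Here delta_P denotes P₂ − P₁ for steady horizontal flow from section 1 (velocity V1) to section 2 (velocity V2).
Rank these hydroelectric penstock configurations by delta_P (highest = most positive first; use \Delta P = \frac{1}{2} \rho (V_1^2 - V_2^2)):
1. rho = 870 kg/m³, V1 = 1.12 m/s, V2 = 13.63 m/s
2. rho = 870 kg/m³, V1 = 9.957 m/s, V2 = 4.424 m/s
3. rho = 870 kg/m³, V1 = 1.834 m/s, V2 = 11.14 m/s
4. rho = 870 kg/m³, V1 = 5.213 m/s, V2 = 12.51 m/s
Case 1: delta_P = -80.27 kPa
Case 2: delta_P = 34.61 kPa
Case 3: delta_P = -52.52 kPa
Case 4: delta_P = -56.26 kPa
Ranking (highest first): 2, 3, 4, 1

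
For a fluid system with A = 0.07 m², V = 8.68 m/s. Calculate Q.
Formula: Q = A V
Q = 0.07·8.68·1000 = 607.6 L/s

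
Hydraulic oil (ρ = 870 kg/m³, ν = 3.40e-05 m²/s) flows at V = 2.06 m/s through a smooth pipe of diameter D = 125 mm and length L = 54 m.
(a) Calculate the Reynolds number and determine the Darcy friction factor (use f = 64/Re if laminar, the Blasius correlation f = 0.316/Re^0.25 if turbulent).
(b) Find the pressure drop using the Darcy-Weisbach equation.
(a) Re = V·D/ν = 2.06·0.125/3.40e-05 = 7573.5 → turbulent (Re > 4000); f = 0.316/Re^0.25 = 0.316/7573.5^0.25 = 0.033874
(b) Darcy-Weisbach: ΔP = f·(L/D)·½ρV²/1000 = 0.033874·(54/0.125)·½·870·2.06²/1000 = 27.01 kPa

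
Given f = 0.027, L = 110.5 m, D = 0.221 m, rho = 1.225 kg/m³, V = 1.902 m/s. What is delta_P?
Formula: \Delta P = f \frac{L}{D} \frac{\rho V^2}{2}
delta_P = 0.027·(110.5/0.221)·0.5·1.225·1.902²/1000 = 0.02991 kPa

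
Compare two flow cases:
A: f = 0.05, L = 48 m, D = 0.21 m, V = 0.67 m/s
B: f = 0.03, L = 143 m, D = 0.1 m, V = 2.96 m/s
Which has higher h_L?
h_L(A) = 0.2615 m, h_L(B) = 19.16 m. Answer: B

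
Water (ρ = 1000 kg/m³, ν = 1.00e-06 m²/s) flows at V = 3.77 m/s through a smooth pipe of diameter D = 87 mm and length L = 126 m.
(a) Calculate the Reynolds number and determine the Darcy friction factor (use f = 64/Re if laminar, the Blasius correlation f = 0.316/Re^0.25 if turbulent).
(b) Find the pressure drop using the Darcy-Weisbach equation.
(a) Re = V·D/ν = 3.77·0.087/1.00e-06 = 327990 → turbulent (Re > 4000); f = 0.316/Re^0.25 = 0.316/327990^0.25 = 0.013204 (Blasius is strictly valid for Re ≲ 1e5; used here as the smooth-pipe estimate the problem specifies)
(b) Darcy-Weisbach: ΔP = f·(L/D)·½ρV²/1000 = 0.013204·(126/0.087)·½·1000·3.77²/1000 = 135.9 kPa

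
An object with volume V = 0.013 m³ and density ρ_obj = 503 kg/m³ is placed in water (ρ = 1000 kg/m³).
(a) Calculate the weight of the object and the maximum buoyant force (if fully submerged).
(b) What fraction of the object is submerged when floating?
(a) W=rho_obj*g*V=503*9.81*0.013=64.1 N; F_B(max)=rho*g*V=1000*9.81*0.013=127.5 N
(b) Floating fraction=rho_obj/rho=503/1000=0.503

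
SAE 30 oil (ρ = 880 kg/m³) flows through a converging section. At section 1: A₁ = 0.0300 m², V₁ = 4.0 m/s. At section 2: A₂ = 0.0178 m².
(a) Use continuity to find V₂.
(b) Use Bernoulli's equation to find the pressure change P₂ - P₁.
(a) Continuity: A₁V₁=A₂V₂ -> V₂=A₁V₁/A₂=0.0300*4.0/0.0178=6.74 m/s
(b) Bernoulli: P₂-P₁=0.5*rho*(V₁^2-V₂^2)/1000=0.5*880*(4.0^2-6.74^2)/1000=-12.95 kPa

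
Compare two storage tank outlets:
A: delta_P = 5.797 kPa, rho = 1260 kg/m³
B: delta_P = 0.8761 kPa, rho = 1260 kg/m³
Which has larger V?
V(A) = 3.033 m/s, V(B) = 1.179 m/s. Answer: A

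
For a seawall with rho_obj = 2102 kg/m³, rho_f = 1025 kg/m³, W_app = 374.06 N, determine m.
Formula: W_{app} = mg\left(1 - \frac{\rho_f}{\rho_{obj}}\right)
Substituting knowns: 374.06 = m·9.81·(1 − 1025/2102)
Solving for m: m = 374.06/(9.81·(1 − 1025/2102)) = 74.42 kg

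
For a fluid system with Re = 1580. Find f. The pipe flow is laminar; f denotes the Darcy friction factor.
Formula: f = \frac{64}{Re}
f = 64/1580 = 0.04051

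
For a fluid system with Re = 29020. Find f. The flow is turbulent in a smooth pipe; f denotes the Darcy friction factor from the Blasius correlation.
Formula: f = \frac{0.316}{Re^{0.25}}
f = 0.316/29020^0.25 = 0.02421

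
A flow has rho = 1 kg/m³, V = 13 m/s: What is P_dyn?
Formula: P_{dyn} = \frac{1}{2} \rho V^2
P_dyn = 0.5·1·13²/1000 = 0.0845 kPa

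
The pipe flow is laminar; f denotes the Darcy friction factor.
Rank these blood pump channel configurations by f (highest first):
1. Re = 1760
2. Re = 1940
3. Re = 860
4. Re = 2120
Case 1: f = 0.03636
Case 2: f = 0.03299
Case 3: f = 0.07442
Case 4: f = 0.03019
Ranking (highest first): 3, 1, 2, 4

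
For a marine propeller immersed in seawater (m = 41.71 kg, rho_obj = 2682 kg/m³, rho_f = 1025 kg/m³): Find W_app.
Formula: W_{app} = mg\left(1 - \frac{\rho_f}{\rho_{obj}}\right)
W_app = 41.71·9.81·(1 − 1025/2682) = 252.8 N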